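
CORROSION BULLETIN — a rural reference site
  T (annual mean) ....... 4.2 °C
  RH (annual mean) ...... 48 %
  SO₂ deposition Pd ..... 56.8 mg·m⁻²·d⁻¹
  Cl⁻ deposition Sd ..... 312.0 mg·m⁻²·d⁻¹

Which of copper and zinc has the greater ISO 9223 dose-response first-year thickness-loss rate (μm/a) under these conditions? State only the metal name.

zinc

copper: T≤10 °C ⇒ hinge +0.126·(4.2−10) = -0.7308
  SO₂ term: 0.0053·56.8^0.26·exp(0.059·48-0.7308) = 0.1239
  Sd branch = 0.01025·Sd^0.27·e^(0.036·RH+0.049·T) = 0.3342 μm/a
  sum: 0.1239 + 0.3342 → r_corr = 0.458 μm/a
zinc: T≤10 °C ⇒ hinge +0.038·(4.2−10) = -0.2204
  SO₂ term: 0.0129·56.8^0.44·exp(0.046·48-0.2204) = 0.5568
  Sd branch = 0.0175·Sd^0.57·e^(0.008·RH+0.085·T) = 0.9694 μm/a
  r_corr = 0.5568 + 0.9694 = 1.526 μm/a
Ordering by μm/a: zinc (1.53) > copper (0.458)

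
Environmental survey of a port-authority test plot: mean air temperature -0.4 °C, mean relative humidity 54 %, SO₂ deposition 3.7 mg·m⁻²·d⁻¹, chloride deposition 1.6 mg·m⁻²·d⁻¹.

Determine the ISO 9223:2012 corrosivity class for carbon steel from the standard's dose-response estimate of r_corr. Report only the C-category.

C2

carbon steel: f(T) = +0.150·(T−10) [T≤10 °C] = -1.5600
  Pd branch = 1.77·Pd^0.52·e^(0.02·RH+f) = 2.163 μm/a
  Sd branch = 0.102·Sd^0.62·e^(0.033·RH+0.04·T) = 0.7982 μm/a
  sum: 2.163 + 0.7982 → r_corr = 2.961 μm/a
2.96 μm/a falls in (1.3, 25] for carbon steel → category C2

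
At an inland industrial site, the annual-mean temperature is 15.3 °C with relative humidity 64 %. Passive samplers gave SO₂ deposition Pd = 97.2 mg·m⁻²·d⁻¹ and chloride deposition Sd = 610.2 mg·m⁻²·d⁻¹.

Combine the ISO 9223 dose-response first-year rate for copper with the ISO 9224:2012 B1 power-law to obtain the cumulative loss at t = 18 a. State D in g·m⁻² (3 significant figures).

D(18) = 106 g·m⁻²

copper: T>10 °C ⇒ hinge -0.080·(15.3−10) = -0.4240
  SO₂ term: 0.0053·97.2^0.26·exp(0.059·64-0.4240) = 0.4975
  Sd branch = 0.01025·Sd^0.27·e^(0.036·RH+0.049·T) = 1.227 μm/a
  r_corr = 0.4975 + 1.227 = 1.725 μm/a
Long-term exponent b (ISO 9224 Table 2, B1) = 0.667
  D(18) = 1.725 × 18^0.667 = 1.725 × 6.875 = 11.86 μm
  Mass loss = 11.86 μm × 8.96 g/cm³ = 106.3 g·m⁻²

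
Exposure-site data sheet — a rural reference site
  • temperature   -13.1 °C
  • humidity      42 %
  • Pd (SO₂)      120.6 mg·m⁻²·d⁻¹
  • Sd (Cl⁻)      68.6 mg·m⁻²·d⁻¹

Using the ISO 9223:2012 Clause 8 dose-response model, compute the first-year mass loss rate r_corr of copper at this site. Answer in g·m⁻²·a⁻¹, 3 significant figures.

r_corr = 0.794 g·m⁻²·a⁻¹

copper: temperature factor f = +0.126·(-23.1) = -2.9106
  Pd branch = 0.0053·Pd^0.26·e^(0.059·RH+f) = 0.01196 μm/a
  Cl⁻ term: 0.01025·68.6^0.27·exp(0.036·42+0.049·-13.1) = 0.07663
  r_corr = 0.01196 + 0.07663 = 0.08859 μm/a
Convert to mass loss: 0.08859 μm/a × 8.96 g/cm³ = 0.7937 g·m⁻²·a⁻¹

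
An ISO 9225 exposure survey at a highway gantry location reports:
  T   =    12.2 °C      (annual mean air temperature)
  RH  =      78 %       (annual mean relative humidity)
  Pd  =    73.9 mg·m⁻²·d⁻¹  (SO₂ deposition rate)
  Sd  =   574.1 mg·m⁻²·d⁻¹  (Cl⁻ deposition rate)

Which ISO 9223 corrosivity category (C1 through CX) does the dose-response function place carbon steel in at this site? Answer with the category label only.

C5

carbon steel: T>10 °C ⇒ hinge -0.054·(12.2−10) = -0.1188
  SO₂ term: 1.77·73.9^0.52·exp(0.02·78-0.1188) = 70.08
  Cl⁻ term: 0.102·574.1^0.62·exp(0.033·78+0.04·12.2) = 111.9
  sum: 70.08 + 111.9 → r_corr = 182 μm/a
Category bounds: 80…200 μm/a bracket r_corr ⇒ C5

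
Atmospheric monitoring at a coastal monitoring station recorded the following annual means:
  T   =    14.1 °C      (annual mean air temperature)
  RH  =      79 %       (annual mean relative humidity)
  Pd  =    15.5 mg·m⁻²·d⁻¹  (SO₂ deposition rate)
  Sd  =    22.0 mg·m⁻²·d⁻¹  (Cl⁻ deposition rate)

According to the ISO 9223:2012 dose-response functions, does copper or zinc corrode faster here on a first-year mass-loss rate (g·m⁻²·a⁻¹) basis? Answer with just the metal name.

copper

copper: f(T) = -0.080·(T−10) [T>10 °C] = -0.3280
  SO₂ term: 0.0053·15.5^0.26·exp(0.059·79-0.3280) = 0.8233
  Cl⁻ term: 0.01025·22.0^0.27·exp(0.036·79+0.049·14.1) = 0.8098
  r_corr = 0.8233 + 0.8098 = 1.633 μm/a
  mass loss = 1.633 μm/a × 8.96 g/cm³ = 14.63 g·m⁻²·a⁻¹
zinc: T>10 °C ⇒ hinge -0.071·(14.1−10) = -0.2911
  Pd branch = 0.0129·Pd^0.44·e^(0.046·RH+f) = 1.219 μm/a
  Cl⁻ term: 0.0175·22.0^0.57·exp(0.008·79+0.085·14.1) = 0.6356
  sum: 1.219 + 0.6356 → r_corr = 1.855 μm/a
  mass loss = 1.855 μm/a × 7.14 g/cm³ = 13.24 g·m⁻²·a⁻¹
Ordering by g·m⁻²·a⁻¹: copper (14.6) > zinc (13.2)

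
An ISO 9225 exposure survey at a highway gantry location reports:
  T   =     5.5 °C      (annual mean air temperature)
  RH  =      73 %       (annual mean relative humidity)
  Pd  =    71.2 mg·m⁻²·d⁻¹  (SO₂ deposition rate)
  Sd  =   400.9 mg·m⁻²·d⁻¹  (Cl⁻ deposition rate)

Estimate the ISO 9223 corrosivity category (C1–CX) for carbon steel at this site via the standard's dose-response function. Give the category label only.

carbon steel: T≤10 °C ⇒ hinge +0.150·(5.5−10) = -0.6750
  SO₂ term: 1.77·71.2^0.52·exp(0.02·73-0.6750) = 35.66
  Sd branch = 0.102·Sd^0.62·e^(0.033·RH+0.04·T) = 58.11 μm/a
  sum: 35.66 + 58.11 → r_corr = 93.77 μm/a
ISO 9223 Table 2 (carbon steel): 80 < 93.8 ≤ 200 μm/a ⇒ C5

C5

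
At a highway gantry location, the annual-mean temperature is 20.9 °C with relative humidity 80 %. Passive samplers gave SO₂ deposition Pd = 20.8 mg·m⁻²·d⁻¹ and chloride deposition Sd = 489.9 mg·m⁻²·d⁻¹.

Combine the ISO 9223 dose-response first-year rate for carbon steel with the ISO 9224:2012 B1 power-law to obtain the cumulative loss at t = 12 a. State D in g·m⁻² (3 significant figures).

D(12) = 5.10e+03 g·m⁻²

carbon steel: T>10 °C ⇒ hinge -0.054·(20.9−10) = -0.5886
  Pd branch = 1.77·Pd^0.52·e^(0.02·RH+f) = 23.58 μm/a
  Sd branch = 0.102·Sd^0.62·e^(0.033·RH+0.04·T) = 153.5 μm/a
  sum: 23.58 + 153.5 → r_corr = 177.1 μm/a
Power-law: D(12) = r_corr · 12^0.523
  D(12) = 177.1 × 12^0.523 = 177.1 × 3.668 = 649.5 μm
  Mass loss = 649.5 μm × 7.85 g/cm³ = 5098 g·m⁻²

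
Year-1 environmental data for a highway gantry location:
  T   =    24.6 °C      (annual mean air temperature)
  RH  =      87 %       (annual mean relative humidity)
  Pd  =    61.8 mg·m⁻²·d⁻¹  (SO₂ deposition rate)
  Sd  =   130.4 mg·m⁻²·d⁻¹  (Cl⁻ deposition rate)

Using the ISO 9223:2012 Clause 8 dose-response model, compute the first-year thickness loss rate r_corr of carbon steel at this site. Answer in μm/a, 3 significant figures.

r_corr = 138 μm/a

carbon steel: f(T) = -0.054·(T−10) [T>10 °C] = -0.7884
  sulphur-dioxide contribution → 39.13 μm/a
  chloride contribution → 98.69 μm/a
  ⇒ r_corr(carbon steel) = 137.8 μm/a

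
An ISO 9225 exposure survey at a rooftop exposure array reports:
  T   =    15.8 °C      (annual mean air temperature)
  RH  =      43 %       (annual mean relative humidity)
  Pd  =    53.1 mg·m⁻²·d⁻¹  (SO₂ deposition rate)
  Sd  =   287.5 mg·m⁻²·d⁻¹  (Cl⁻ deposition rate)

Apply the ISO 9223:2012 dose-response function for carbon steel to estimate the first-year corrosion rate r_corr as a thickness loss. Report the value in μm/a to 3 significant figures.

r_corr = 50.7 μm/a

carbon steel: temperature factor f = -0.054·(5.8) = -0.3132
  sulphur-dioxide contribution → 24.13 μm/a
  chloride contribution → 26.53 μm/a
  total first-year rate 50.65 μm/a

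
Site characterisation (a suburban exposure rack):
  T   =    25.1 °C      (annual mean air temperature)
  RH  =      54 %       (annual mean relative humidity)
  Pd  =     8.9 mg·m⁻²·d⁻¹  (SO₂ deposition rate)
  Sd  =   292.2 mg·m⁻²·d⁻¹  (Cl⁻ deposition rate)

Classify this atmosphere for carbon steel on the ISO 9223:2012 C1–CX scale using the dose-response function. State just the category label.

C4

carbon steel: T>10 °C ⇒ hinge -0.054·(25.1−10) = -0.8154
  SO₂ term: 1.77·8.9^0.52·exp(0.02·54-0.8154) = 7.187
  Sd branch = 0.102·Sd^0.62·e^(0.033·RH+0.04·T) = 55.88 μm/a
  sum: 7.187 + 55.88 → r_corr = 63.07 μm/a
63.1 μm/a falls in (50, 80] for carbon steel → category C4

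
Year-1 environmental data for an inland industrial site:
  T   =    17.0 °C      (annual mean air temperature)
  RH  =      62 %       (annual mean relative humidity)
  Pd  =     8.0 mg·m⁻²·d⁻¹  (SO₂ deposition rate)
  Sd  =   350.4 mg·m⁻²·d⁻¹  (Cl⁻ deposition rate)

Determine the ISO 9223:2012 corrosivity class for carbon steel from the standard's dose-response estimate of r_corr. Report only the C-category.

carbon steel: temperature factor f = -0.054·(7.0) = -0.3780
  Pd branch = 1.77·Pd^0.52·e^(0.02·RH+f) = 12.36 μm/a
  Sd branch = 0.102·Sd^0.62·e^(0.033·RH+0.04·T) = 58.9 μm/a
  r_corr = 12.36 + 58.9 = 71.26 μm/a
Category bounds: 50…80 μm/a bracket r_corr ⇒ C4

C4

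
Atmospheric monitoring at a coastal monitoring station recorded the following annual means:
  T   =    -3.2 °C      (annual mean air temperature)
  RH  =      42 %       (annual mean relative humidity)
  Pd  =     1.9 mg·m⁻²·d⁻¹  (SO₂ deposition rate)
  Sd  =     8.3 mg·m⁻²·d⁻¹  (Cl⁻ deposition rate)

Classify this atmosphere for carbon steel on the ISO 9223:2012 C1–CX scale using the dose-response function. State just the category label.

carbon steel: temperature factor f = +0.150·(-13.2) = -1.9800
  SO₂ term: 1.77·1.9^0.52·exp(0.02·42-1.9800) = 0.7904
  Cl⁻ term: 0.102·8.3^0.62·exp(0.033·42+0.04·-3.2) = 1.333
  r_corr = 0.7904 + 1.333 = 2.123 μm/a
2.12 μm/a falls in (1.3, 25] for carbon steel → category C2

C2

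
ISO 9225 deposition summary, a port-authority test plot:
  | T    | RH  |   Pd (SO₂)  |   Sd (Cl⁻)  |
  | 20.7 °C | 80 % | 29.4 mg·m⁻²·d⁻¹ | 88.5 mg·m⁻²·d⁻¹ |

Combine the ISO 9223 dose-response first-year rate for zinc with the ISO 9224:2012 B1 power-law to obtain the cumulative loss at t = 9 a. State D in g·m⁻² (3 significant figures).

D(9) = 151 g·m⁻²

zinc: T>10 °C ⇒ hinge -0.071·(20.7−10) = -0.7597
  SO₂ term: 0.0129·29.4^0.44·exp(0.046·80-0.7597) = 1.059
  Sd branch = 0.0175·Sd^0.57·e^(0.008·RH+0.085·T) = 2.482 μm/a
  r_corr = 1.059 + 2.482 = 3.542 μm/a
ISO 9224: D(t) = r_corr · t^b with b = 0.813 (zinc, B1)
  D(9) = 3.542 × 9^0.813 = 3.542 × 5.968 = 21.13 μm
  Mass loss = 21.13 μm × 7.14 g/cm³ = 150.9 g·m⁻²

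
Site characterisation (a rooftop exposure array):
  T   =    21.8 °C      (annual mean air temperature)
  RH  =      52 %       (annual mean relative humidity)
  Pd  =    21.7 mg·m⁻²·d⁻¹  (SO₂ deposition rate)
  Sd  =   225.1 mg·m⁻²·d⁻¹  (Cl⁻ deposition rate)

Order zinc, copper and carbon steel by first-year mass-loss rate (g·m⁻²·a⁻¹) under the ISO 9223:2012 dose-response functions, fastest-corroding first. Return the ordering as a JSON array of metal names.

["carbon steel", "zinc", "copper"]

zinc: f(T) = -0.071·(T−10) [T>10 °C] = -0.8378
  SO₂ term: 0.0129·21.7^0.44·exp(0.046·52-0.8378) = 0.2364
  Sd branch = 0.0175·Sd^0.57·e^(0.008·RH+0.085·T) = 3.709 μm/a
  r_corr = 0.2364 + 3.709 = 3.946 μm/a
  mass loss = 3.946 μm/a × 7.14 g/cm³ = 28.17 g·m⁻²·a⁻¹
copper: T>10 °C ⇒ hinge -0.080·(21.8−10) = -0.9440
  SO₂ term: 0.0053·21.7^0.26·exp(0.059·52-0.9440) = 0.09867
  Sd branch = 0.01025·Sd^0.27·e^(0.036·RH+0.049·T) = 0.8371 μm/a
  r_corr = 0.09867 + 0.8371 = 0.9358 μm/a
  mass loss = 0.9358 μm/a × 8.96 g/cm³ = 8.385 g·m⁻²·a⁻¹
carbon steel: temperature factor f = -0.054·(11.8) = -0.6372
  SO₂ term: 1.77·21.7^0.52·exp(0.02·52-0.6372) = 13.12
  Sd branch = 0.102·Sd^0.62·e^(0.033·RH+0.04·T) = 39 μm/a
  r_corr = 13.12 + 39 = 52.11 μm/a
  mass loss = 52.11 μm/a × 7.85 g/cm³ = 409.1 g·m⁻²·a⁻¹
Ordering by g·m⁻²·a⁻¹: carbon steel (409) > zinc (28.2) > copper (8.38)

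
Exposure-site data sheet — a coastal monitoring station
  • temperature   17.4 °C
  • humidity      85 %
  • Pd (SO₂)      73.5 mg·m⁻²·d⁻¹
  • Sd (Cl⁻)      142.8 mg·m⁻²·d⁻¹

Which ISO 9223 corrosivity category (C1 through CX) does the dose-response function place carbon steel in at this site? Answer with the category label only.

C5

carbon steel: temperature factor f = -0.054·(7.4) = -0.3996
  Pd branch = 1.77·Pd^0.52·e^(0.02·RH+f) = 60.7 μm/a
  Sd branch = 0.102·Sd^0.62·e^(0.033·RH+0.04·T) = 73.28 μm/a
  r_corr = 60.7 + 73.28 = 134 μm/a
ISO 9223 Table 2 (carbon steel): 80 < 134 ≤ 200 μm/a ⇒ C5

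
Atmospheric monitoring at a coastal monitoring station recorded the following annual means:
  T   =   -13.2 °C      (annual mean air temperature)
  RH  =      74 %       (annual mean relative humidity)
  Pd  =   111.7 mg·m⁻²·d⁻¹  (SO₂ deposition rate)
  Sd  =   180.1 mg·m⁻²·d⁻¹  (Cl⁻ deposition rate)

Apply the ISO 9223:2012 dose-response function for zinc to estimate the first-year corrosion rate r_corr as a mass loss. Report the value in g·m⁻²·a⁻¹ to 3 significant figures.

r_corr = 10.6 g·m⁻²·a⁻¹

zinc: temperature factor f = +0.038·(-23.2) = -0.8816
  SO₂ term: 0.0129·111.7^0.44·exp(0.046·74-0.8816) = 1.28
  Sd branch = 0.0175·Sd^0.57·e^(0.008·RH+0.085·T) = 0.1988 μm/a
  r_corr = 1.28 + 0.1988 = 1.479 μm/a
Convert to mass loss: 1.479 μm/a × 7.14 g/cm³ = 10.56 g·m⁻²·a⁻¹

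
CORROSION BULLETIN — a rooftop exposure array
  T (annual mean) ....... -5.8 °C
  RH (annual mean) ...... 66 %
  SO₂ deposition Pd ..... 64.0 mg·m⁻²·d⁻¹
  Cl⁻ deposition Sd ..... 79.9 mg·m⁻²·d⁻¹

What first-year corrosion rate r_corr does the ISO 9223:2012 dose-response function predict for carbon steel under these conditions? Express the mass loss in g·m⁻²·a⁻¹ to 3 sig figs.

carbon steel: temperature factor f = +0.150·(-15.8) = -2.3700
  sulphur-dioxide contribution → 5.385 μm/a
  chloride contribution → 10.8 μm/a
  total first-year rate 16.18 μm/a
Convert to mass loss: 16.18 μm/a × 7.85 g/cm³ = 127 g·m⁻²·a⁻¹

r_corr = 127 g·m⁻²·a⁻¹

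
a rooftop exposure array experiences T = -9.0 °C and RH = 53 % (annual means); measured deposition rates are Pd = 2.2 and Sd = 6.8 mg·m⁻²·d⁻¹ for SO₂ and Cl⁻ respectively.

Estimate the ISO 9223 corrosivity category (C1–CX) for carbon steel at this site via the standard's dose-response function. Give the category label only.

C2

carbon steel: f(T) = +0.150·(T−10) [T≤10 °C] = -2.8500
  sulphur-dioxide contribution → 0.4453 μm/a
  chloride contribution → 1.343 μm/a
  total first-year rate 1.788 μm/a
1.79 μm/a falls in (1.3, 25] for carbon steel → category C2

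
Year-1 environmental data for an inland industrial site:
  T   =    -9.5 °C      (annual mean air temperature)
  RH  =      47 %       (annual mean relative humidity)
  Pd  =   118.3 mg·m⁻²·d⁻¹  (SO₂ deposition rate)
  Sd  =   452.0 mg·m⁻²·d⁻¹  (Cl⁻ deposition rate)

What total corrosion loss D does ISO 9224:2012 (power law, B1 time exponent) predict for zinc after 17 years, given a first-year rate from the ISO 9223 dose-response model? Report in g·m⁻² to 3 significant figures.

zinc: T≤10 °C ⇒ hinge +0.038·(-9.5−10) = -0.7410
  SO₂ term: 0.0129·118.3^0.44·exp(0.046·47-0.7410) = 0.4364
  Cl⁻ term: 0.0175·452.0^0.57·exp(0.008·47+0.085·-9.5) = 0.3707
  r_corr = 0.4364 + 0.3707 = 0.8071 μm/a
ISO 9224: D(t) = r_corr · t^b with b = 0.813 (zinc, B1)
  D(17) = 0.8071 × 17^0.813 = 0.8071 × 10.01 = 8.077 μm
  Mass loss = 8.077 μm × 7.14 g/cm³ = 57.67 g·m⁻²

D(17) = 57.7 g·m⁻²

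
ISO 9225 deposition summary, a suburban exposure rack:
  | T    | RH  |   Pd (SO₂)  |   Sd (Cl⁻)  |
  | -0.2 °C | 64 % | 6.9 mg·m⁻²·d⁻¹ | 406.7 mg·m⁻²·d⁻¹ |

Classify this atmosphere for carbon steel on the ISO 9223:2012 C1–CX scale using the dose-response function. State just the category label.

C3

carbon steel: T≤10 °C ⇒ hinge +0.150·(-0.2−10) = -1.5300
  Pd branch = 1.77·Pd^0.52·e^(0.02·RH+f) = 3.764 μm/a
  Cl⁻ term: 0.102·406.7^0.62·exp(0.033·64+0.04·-0.2) = 34.68
  sum: 3.764 + 34.68 → r_corr = 38.45 μm/a
Category bounds: 25…50 μm/a bracket r_corr ⇒ C3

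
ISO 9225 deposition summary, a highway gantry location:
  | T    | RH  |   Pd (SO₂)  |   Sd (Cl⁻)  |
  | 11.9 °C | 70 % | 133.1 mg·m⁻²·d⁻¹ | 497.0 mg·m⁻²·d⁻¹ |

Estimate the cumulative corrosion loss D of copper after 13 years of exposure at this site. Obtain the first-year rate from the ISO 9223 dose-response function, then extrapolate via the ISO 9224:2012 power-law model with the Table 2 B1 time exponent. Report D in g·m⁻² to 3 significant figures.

D(13) = 111 g·m⁻²

copper: f(T) = -0.080·(T−10) [T>10 °C] = -0.1520
  sulphur-dioxide contribution → 1.01 μm/a
  chloride contribution → 1.22 μm/a
  total first-year rate 2.23 μm/a
Long-term exponent b (ISO 9224 Table 2, B1) = 0.667
  D(13) = 2.23 × 13^0.667 = 2.23 × 5.534 = 12.34 μm
  Mass loss = 12.34 μm × 8.96 g/cm³ = 110.6 g·m⁻²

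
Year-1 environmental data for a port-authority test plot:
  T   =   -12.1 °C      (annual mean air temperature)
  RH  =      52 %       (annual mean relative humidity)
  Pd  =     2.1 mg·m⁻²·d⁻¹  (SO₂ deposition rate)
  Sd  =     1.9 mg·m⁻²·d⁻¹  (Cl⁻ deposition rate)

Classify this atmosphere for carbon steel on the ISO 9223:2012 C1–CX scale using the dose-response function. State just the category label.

C1

carbon steel: f(T) = +0.150·(T−10) [T≤10 °C] = -3.3150
  SO₂ term: 1.77·2.1^0.52·exp(0.02·52-3.3150) = 0.2676
  Cl⁻ term: 0.102·1.9^0.62·exp(0.033·52+0.04·-12.1) = 0.5206
  sum: 0.2676 + 0.5206 → r_corr = 0.7882 μm/a
ISO 9223 Table 2 (carbon steel): 0 < 0.788 ≤ 1.3 μm/a ⇒ C1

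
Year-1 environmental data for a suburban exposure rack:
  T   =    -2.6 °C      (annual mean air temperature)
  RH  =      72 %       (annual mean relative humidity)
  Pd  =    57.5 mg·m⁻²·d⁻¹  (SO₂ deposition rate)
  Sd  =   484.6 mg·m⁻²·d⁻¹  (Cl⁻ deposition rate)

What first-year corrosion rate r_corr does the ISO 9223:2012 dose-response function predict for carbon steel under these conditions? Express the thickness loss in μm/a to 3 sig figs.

carbon steel: f(T) = +0.150·(T−10) [T≤10 °C] = -1.8900
  SO₂ term: 1.77·57.5^0.52·exp(0.02·72-1.8900) = 9.28
  Cl⁻ term: 0.102·484.6^0.62·exp(0.033·72+0.04·-2.6) = 45.74
  sum: 9.28 + 45.74 → r_corr = 55.02 μm/a

r_corr = 55.0 μm/a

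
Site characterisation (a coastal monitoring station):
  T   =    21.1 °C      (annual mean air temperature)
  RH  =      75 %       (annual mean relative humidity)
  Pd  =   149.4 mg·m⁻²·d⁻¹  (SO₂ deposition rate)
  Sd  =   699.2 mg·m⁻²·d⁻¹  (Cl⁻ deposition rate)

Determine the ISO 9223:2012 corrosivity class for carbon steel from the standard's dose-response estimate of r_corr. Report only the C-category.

carbon steel: temperature factor f = -0.054·(11.1) = -0.5994
  sulphur-dioxide contribution → 58.85 μm/a
  chloride contribution → 163.6 μm/a
  total first-year rate 222.4 μm/a
Category bounds: 200…700 μm/a bracket r_corr ⇒ CX

CX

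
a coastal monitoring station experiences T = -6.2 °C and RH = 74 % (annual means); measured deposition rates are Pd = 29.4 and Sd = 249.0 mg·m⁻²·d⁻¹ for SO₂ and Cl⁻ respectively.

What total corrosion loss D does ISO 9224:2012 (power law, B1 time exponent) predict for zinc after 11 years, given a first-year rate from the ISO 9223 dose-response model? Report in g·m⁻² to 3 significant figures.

D(11) = 68.3 g·m⁻²

zinc: temperature factor f = +0.038·(-16.2) = -0.6156
  Pd branch = 0.0129·Pd^0.44·e^(0.046·RH+f) = 0.9282 μm/a
  Sd branch = 0.0175·Sd^0.57·e^(0.008·RH+0.085·T) = 0.4336 μm/a
  sum: 0.9282 + 0.4336 → r_corr = 1.362 μm/a
ISO 9224: D(t) = r_corr · t^b with b = 0.813 (zinc, B1)
  D(11) = 1.362 × 11^0.813 = 1.362 × 7.025 = 9.567 μm
  Mass loss = 9.567 μm × 7.14 g/cm³ = 68.31 g·m⁻²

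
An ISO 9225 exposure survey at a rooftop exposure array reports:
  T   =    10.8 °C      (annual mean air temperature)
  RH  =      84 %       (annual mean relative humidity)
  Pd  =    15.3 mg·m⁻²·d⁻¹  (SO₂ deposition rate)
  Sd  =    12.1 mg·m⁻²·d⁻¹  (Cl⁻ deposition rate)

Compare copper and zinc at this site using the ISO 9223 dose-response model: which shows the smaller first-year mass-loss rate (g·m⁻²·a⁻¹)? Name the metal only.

copper: f(T) = -0.080·(T−10) [T>10 °C] = -0.0640
  SO₂ term: 0.0053·15.3^0.26·exp(0.059·84-0.0640) = 1.435
  Cl⁻ term: 0.01025·12.1^0.27·exp(0.036·84+0.049·10.8) = 0.7018
  sum: 1.435 + 0.7018 → r_corr = 2.137 μm/a
  mass loss = 2.137 μm/a × 8.96 g/cm³ = 19.15 g·m⁻²·a⁻¹
zinc: f(T) = -0.071·(T−10) [T>10 °C] = -0.0568
  SO₂ term: 0.0129·15.3^0.44·exp(0.046·84-0.0568) = 1.929
  Sd branch = 0.0175·Sd^0.57·e^(0.008·RH+0.085·T) = 0.3554 μm/a
  r_corr = 1.929 + 0.3554 = 2.284 μm/a
  mass loss = 2.284 μm/a × 7.14 g/cm³ = 16.31 g·m⁻²·a⁻¹
Ordering by g·m⁻²·a⁻¹: copper (19.1) > zinc (16.3)

zinc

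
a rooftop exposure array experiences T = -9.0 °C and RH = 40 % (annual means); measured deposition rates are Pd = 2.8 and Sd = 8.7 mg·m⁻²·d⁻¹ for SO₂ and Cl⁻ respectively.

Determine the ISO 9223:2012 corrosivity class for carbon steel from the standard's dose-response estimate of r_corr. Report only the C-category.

carbon steel: temperature factor f = +0.150·(-19.0) = -2.8500
  SO₂ term: 1.77·2.8^0.52·exp(0.02·40-2.8500) = 0.3892
  Sd branch = 0.102·Sd^0.62·e^(0.033·RH+0.04·T) = 1.019 μm/a
  r_corr = 0.3892 + 1.019 = 1.408 μm/a
Category bounds: 1.3…25 μm/a bracket r_corr ⇒ C2

C2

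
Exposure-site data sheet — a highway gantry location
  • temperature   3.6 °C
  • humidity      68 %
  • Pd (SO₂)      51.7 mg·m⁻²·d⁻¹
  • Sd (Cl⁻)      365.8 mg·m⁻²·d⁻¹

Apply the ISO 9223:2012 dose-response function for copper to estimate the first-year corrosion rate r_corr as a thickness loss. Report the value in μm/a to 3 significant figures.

copper: T≤10 °C ⇒ hinge +0.126·(3.6−10) = -0.8064
  SO₂ term: 0.0053·51.7^0.26·exp(0.059·68-0.8064) = 0.3647
  Sd branch = 0.01025·Sd^0.27·e^(0.036·RH+0.049·T) = 0.6959 μm/a
  r_corr = 0.3647 + 0.6959 = 1.061 μm/a

r_corr = 1.06 μm/a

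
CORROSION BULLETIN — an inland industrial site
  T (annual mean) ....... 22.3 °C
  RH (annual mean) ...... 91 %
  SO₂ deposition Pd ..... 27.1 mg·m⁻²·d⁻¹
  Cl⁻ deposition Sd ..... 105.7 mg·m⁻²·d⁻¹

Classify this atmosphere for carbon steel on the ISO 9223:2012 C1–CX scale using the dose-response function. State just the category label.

carbon steel: T>10 °C ⇒ hinge -0.054·(22.3−10) = -0.6642
  sulphur-dioxide contribution → 31.27 μm/a
  chloride contribution → 90.18 μm/a
  total first-year rate 121.4 μm/a
ISO 9223 Table 2 (carbon steel): 80 < 121 ≤ 200 μm/a ⇒ C5

C5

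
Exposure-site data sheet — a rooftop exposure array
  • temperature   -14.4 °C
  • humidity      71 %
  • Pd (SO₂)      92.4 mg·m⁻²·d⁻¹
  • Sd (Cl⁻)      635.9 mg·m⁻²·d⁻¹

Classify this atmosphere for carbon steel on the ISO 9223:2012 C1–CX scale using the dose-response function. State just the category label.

carbon steel: temperature factor f = +0.150·(-24.4) = -3.6600
  SO₂ term: 1.77·92.4^0.52·exp(0.02·71-3.6600) = 1.983
  Sd branch = 0.102·Sd^0.62·e^(0.033·RH+0.04·T) = 32.67 μm/a
  r_corr = 1.983 + 32.67 = 34.65 μm/a
Category bounds: 25…50 μm/a bracket r_corr ⇒ C3

C3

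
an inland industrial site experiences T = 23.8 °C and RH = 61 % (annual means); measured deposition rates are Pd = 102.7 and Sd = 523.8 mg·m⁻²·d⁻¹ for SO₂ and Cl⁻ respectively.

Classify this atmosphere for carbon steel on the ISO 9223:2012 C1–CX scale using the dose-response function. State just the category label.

carbon steel: temperature factor f = -0.054·(13.8) = -0.7452
  sulphur-dioxide contribution → 31.64 μm/a
  chloride contribution → 95.98 μm/a
  ⇒ r_corr(carbon steel) = 127.6 μm/a
128 μm/a falls in (80, 200] for carbon steel → category C5

C5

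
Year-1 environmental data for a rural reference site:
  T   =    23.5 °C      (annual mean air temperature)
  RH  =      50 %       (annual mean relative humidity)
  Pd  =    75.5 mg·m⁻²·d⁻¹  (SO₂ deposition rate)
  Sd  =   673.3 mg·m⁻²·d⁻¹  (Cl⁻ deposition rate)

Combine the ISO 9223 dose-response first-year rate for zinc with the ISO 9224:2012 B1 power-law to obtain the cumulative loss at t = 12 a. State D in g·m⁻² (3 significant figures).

zinc: f(T) = -0.071·(T−10) [T>10 °C] = -0.9585
  sulphur-dioxide contribution → 0.3307 μm/a
  chloride contribution → 7.877 μm/a
  ⇒ r_corr(zinc) = 8.207 μm/a
Long-term exponent b (ISO 9224 Table 2, B1) = 0.813
  D(12) = 8.207 × 12^0.813 = 8.207 × 7.54 = 61.88 μm
  Mass loss = 61.88 μm × 7.14 g/cm³ = 441.8 g·m⁻²

D(12) = 442 g·m⁻²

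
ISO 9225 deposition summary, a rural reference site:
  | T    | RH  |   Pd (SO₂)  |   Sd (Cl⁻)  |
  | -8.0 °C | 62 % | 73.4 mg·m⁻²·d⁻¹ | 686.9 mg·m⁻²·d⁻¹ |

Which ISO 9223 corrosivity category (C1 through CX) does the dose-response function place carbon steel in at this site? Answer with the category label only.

carbon steel: temperature factor f = +0.150·(-18.0) = -2.7000
  SO₂ term: 1.77·73.4^0.52·exp(0.02·62-2.7000) = 3.838
  Cl⁻ term: 0.102·686.9^0.62·exp(0.033·62+0.04·-8.0) = 32.89
  r_corr = 3.838 + 32.89 = 36.73 μm/a
36.7 μm/a falls in (25, 50] for carbon steel → category C3

C3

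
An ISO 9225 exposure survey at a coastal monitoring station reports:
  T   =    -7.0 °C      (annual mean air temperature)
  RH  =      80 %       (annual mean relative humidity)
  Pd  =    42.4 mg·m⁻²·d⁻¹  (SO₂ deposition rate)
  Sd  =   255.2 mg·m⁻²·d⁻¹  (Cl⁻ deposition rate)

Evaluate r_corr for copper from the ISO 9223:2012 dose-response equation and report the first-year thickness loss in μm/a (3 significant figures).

copper: temperature factor f = +0.126·(-17.0) = -2.1420
  Pd branch = 0.0053·Pd^0.26·e^(0.059·RH+f) = 0.1849 μm/a
  Sd branch = 0.01025·Sd^0.27·e^(0.036·RH+0.049·T) = 0.5786 μm/a
  r_corr = 0.1849 + 0.5786 = 0.7635 μm/a

r_corr = 0.764 μm/a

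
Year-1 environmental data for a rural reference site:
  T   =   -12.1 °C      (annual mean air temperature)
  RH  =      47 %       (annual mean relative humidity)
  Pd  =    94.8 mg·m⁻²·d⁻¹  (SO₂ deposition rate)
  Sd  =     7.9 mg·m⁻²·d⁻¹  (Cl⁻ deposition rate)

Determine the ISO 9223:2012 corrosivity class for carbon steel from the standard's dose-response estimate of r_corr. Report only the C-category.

C2

carbon steel: temperature factor f = +0.150·(-22.1) = -3.3150
  sulphur-dioxide contribution → 1.756 μm/a
  chloride contribution → 1.068 μm/a
  total first-year rate 2.824 μm/a
ISO 9223 Table 2 (carbon steel): 1.3 < 2.82 ≤ 25 μm/a ⇒ C2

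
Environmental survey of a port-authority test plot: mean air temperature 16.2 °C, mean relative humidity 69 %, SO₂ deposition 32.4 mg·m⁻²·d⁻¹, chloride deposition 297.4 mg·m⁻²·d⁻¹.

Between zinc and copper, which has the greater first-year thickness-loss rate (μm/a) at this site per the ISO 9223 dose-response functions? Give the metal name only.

zinc: f(T) = -0.071·(T−10) [T>10 °C] = -0.4402
  Pd branch = 0.0129·Pd^0.44·e^(0.046·RH+f) = 0.9173 μm/a
  Cl⁻ term: 0.0175·297.4^0.57·exp(0.008·69+0.085·16.2) = 3.095
  sum: 0.9173 + 3.095 → r_corr = 4.012 μm/a
copper: T>10 °C ⇒ hinge -0.080·(16.2−10) = -0.4960
  SO₂ term: 0.0053·32.4^0.26·exp(0.059·69-0.4960) = 0.4673
  Cl⁻ term: 0.01025·297.4^0.27·exp(0.036·69+0.049·16.2) = 1.265
  r_corr = 0.4673 + 1.265 = 1.732 μm/a
Ordering by μm/a: zinc (4.01) > copper (1.73)

zinc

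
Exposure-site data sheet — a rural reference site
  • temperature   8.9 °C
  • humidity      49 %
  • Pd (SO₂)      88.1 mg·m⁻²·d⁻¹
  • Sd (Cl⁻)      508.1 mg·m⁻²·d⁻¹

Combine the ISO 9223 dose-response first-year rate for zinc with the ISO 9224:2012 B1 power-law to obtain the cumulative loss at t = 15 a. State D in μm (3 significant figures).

zinc: temperature factor f = +0.038·(-1.1) = -0.0418
  sulphur-dioxide contribution → 0.8455 μm/a
  chloride contribution → 1.924 μm/a
  total first-year rate 2.77 μm/a
ISO 9224: D(t) = r_corr · t^b with b = 0.813 (zinc, B1)
  D(15) = 2.77 × 15^0.813 = 2.77 × 9.04 = 25.04 μm

D(15) = 25.0 μm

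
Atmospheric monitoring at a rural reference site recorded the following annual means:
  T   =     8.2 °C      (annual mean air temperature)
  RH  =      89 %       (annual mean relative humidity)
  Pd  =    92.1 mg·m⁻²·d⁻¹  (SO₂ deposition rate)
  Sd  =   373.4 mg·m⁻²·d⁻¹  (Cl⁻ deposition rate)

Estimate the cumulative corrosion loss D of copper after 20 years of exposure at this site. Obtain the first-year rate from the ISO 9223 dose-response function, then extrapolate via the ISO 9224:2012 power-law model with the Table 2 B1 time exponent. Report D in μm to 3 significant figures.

D(20) = 33.0 μm

copper: temperature factor f = +0.126·(-1.8) = -0.2268
  sulphur-dioxide contribution → 2.612 μm/a
  chloride contribution → 1.867 μm/a
  ⇒ r_corr(copper) = 4.479 μm/a
Power-law: D(20) = r_corr · 20^0.667
  D(20) = 4.479 × 20^0.667 = 4.479 × 7.375 = 33.04 μm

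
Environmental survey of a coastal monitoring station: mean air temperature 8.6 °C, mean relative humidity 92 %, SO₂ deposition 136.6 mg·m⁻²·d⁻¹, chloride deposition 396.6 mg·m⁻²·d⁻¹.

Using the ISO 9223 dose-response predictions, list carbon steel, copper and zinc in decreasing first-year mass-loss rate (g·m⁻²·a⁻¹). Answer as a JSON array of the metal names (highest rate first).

carbon steel: T≤10 °C ⇒ hinge +0.150·(8.6−10) = -0.2100
  sulphur-dioxide contribution → 116.5 μm/a
  chloride contribution → 122.3 μm/a
  total first-year rate 238.8 μm/a
  mass loss = 238.8 μm/a × 7.85 g/cm³ = 1875 g·m⁻²·a⁻¹
copper: T≤10 °C ⇒ hinge +0.126·(8.6−10) = -0.1764
  sulphur-dioxide contribution → 3.633 μm/a
  chloride contribution → 2.156 μm/a
  total first-year rate 5.789 μm/a
  mass loss = 5.789 μm/a × 8.96 g/cm³ = 51.87 g·m⁻²·a⁻¹
zinc: T≤10 °C ⇒ hinge +0.038·(8.6−10) = -0.0532
  sulphur-dioxide contribution → 7.329 μm/a
  chloride contribution → 2.297 μm/a
  ⇒ r_corr(zinc) = 9.626 μm/a
  mass loss = 9.626 μm/a × 7.14 g/cm³ = 68.73 g·m⁻²·a⁻¹
Ordering by g·m⁻²·a⁻¹: carbon steel (1870) > zinc (68.7) > copper (51.9)

["carbon steel", "zinc", "copper"]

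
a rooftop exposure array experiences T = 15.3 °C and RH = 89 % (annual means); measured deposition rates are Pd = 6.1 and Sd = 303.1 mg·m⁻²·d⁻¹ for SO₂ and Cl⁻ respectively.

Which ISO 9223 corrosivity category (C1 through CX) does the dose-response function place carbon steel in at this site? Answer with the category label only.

carbon steel: f(T) = -0.054·(T−10) [T>10 °C] = -0.2862
  Pd branch = 1.77·Pd^0.52·e^(0.02·RH+f) = 20.19 μm/a
  Cl⁻ term: 0.102·303.1^0.62·exp(0.033·89+0.04·15.3) = 122.6
  r_corr = 20.19 + 122.6 = 142.8 μm/a
Category bounds: 80…200 μm/a bracket r_corr ⇒ C5

C5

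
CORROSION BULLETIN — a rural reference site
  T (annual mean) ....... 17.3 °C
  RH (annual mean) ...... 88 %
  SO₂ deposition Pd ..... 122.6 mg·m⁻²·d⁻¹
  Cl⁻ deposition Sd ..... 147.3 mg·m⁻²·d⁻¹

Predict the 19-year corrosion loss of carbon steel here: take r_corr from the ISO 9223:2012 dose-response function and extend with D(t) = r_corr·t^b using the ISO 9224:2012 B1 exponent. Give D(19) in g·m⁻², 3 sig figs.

D(19) = 6.10e+03 g·m⁻²

carbon steel: T>10 °C ⇒ hinge -0.054·(17.3−10) = -0.3942
  SO₂ term: 1.77·122.6^0.52·exp(0.02·88-0.3942) = 84.56
  Sd branch = 0.102·Sd^0.62·e^(0.033·RH+0.04·T) = 82.15 μm/a
  r_corr = 84.56 + 82.15 = 166.7 μm/a
Power-law: D(19) = r_corr · 19^0.523
  D(19) = 166.7 × 19^0.523 = 166.7 × 4.664 = 777.6 μm
  Mass loss = 777.6 μm × 7.85 g/cm³ = 6104 g·m⁻²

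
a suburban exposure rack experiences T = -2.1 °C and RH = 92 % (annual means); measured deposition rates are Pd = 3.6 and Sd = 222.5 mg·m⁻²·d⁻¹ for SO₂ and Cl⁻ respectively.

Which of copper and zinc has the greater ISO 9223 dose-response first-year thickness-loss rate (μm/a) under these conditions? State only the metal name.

copper: temperature factor f = +0.126·(-12.1) = -1.5246
  SO₂ term: 0.0053·3.6^0.26·exp(0.059·92-1.5246) = 0.3666
  Sd branch = 0.01025·Sd^0.27·e^(0.036·RH+0.049·T) = 1.092 μm/a
  r_corr = 0.3666 + 1.092 = 1.458 μm/a
zinc: T≤10 °C ⇒ hinge +0.038·(-2.1−10) = -0.4598
  Pd branch = 0.0129·Pd^0.44·e^(0.046·RH+f) = 0.9854 μm/a
  Cl⁻ term: 0.0175·222.5^0.57·exp(0.008·92+0.085·-2.1) = 0.6655
  sum: 0.9854 + 0.6655 → r_corr = 1.651 μm/a
Ordering by μm/a: zinc (1.65) > copper (1.46)

zinc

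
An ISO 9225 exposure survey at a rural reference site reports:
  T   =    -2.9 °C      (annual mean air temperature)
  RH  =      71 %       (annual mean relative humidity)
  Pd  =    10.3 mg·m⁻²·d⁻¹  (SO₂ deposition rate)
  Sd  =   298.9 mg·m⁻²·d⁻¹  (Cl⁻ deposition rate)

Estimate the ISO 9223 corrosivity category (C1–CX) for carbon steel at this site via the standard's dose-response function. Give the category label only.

C3

carbon steel: temperature factor f = +0.150·(-12.9) = -1.9350
  Pd branch = 1.77·Pd^0.52·e^(0.02·RH+f) = 3.556 μm/a
  Cl⁻ term: 0.102·298.9^0.62·exp(0.033·71+0.04·-2.9) = 32.4
  sum: 3.556 + 32.4 → r_corr = 35.96 μm/a
ISO 9223 Table 2 (carbon steel): 25 < 36 ≤ 50 μm/a ⇒ C3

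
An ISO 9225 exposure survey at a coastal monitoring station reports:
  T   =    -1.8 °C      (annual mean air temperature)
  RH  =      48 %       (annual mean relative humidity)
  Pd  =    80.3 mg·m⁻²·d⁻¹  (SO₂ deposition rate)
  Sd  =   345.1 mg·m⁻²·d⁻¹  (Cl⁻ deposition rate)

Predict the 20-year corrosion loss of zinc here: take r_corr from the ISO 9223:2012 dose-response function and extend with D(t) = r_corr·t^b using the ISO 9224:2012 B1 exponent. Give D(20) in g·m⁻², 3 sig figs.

D(20) = 92.4 g·m⁻²

zinc: temperature factor f = +0.038·(-11.8) = -0.4484
  Pd branch = 0.0129·Pd^0.44·e^(0.046·RH+f) = 0.5162 μm/a
  Cl⁻ term: 0.0175·345.1^0.57·exp(0.008·48+0.085·-1.8) = 0.6166
  sum: 0.5162 + 0.6166 → r_corr = 1.133 μm/a
Power-law: D(20) = r_corr · 20^0.813
  D(20) = 1.133 × 20^0.813 = 1.133 × 11.42 = 12.94 μm
  Mass loss = 12.94 μm × 7.14 g/cm³ = 92.38 g·m⁻²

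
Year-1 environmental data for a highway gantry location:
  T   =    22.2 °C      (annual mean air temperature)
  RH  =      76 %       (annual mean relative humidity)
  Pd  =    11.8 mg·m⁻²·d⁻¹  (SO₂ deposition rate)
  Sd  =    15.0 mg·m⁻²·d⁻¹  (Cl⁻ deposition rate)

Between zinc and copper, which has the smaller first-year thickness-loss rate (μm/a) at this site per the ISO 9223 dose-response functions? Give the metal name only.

zinc: T>10 °C ⇒ hinge -0.071·(22.2−10) = -0.8662
  sulphur-dioxide contribution → 0.5301 μm/a
  chloride contribution → 0.9931 μm/a
  ⇒ r_corr(zinc) = 1.523 μm/a
copper: temperature factor f = -0.080·(12.2) = -0.9760
  sulphur-dioxide contribution → 0.3361 μm/a
  chloride contribution → 0.9748 μm/a
  total first-year rate 1.311 μm/a
Ordering by μm/a: zinc (1.52) > copper (1.31)

copper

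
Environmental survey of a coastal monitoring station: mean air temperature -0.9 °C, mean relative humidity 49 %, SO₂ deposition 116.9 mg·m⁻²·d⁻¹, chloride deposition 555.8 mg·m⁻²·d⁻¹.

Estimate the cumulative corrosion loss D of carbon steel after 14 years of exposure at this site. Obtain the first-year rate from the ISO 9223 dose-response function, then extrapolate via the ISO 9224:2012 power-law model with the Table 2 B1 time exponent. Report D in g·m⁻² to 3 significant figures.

D(14) = 1.12e+03 g·m⁻²

carbon steel: T≤10 °C ⇒ hinge +0.150·(-0.9−10) = -1.6350
  Pd branch = 1.77·Pd^0.52·e^(0.02·RH+f) = 10.93 μm/a
  Sd branch = 0.102·Sd^0.62·e^(0.033·RH+0.04·T) = 24.95 μm/a
  sum: 10.93 + 24.95 → r_corr = 35.88 μm/a
Power-law: D(14) = r_corr · 14^0.523
  D(14) = 35.88 × 14^0.523 = 35.88 × 3.976 = 142.7 μm
  Mass loss = 142.7 μm × 7.85 g/cm³ = 1120 g·m⁻²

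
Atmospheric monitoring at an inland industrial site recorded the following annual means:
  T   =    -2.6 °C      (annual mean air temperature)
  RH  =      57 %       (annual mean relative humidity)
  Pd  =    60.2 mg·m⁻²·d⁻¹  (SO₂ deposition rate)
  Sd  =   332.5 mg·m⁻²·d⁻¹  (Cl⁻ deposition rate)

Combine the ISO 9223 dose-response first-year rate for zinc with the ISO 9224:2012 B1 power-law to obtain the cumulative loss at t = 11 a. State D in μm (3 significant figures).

D(11) = 8.95 μm

zinc: temperature factor f = +0.038·(-12.6) = -0.4788
  SO₂ term: 0.0129·60.2^0.44·exp(0.046·57-0.4788) = 0.6674
  Sd branch = 0.0175·Sd^0.57·e^(0.008·RH+0.085·T) = 0.6061 μm/a
  r_corr = 0.6674 + 0.6061 = 1.273 μm/a
Long-term exponent b (ISO 9224 Table 2, B1) = 0.813
  D(11) = 1.273 × 11^0.813 = 1.273 × 7.025 = 8.946 μm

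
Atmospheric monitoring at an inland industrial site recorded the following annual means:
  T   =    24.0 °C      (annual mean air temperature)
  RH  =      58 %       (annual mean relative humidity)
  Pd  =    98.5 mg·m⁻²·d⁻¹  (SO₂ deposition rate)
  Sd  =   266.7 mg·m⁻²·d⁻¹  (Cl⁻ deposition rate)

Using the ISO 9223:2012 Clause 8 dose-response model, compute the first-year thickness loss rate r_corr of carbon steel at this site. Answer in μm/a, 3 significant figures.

r_corr = 86.5 μm/a

carbon steel: T>10 °C ⇒ hinge -0.054·(24.0−10) = -0.7560
  sulphur-dioxide contribution → 28.84 μm/a
  chloride contribution → 57.66 μm/a
  total first-year rate 86.5 μm/a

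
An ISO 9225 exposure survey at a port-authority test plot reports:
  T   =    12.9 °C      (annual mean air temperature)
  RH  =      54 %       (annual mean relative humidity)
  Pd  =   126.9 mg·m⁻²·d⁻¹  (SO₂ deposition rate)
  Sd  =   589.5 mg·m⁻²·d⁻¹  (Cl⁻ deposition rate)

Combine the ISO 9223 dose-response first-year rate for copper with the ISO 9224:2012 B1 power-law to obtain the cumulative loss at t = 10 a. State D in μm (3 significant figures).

copper: T>10 °C ⇒ hinge -0.080·(12.9−10) = -0.2320
  sulphur-dioxide contribution → 0.3582 μm/a
  chloride contribution → 0.7543 μm/a
  ⇒ r_corr(copper) = 1.112 μm/a
Power-law: D(10) = r_corr · 10^0.667
  D(10) = 1.112 × 10^0.667 = 1.112 × 4.645 = 5.168 μm

D(10) = 5.17 μm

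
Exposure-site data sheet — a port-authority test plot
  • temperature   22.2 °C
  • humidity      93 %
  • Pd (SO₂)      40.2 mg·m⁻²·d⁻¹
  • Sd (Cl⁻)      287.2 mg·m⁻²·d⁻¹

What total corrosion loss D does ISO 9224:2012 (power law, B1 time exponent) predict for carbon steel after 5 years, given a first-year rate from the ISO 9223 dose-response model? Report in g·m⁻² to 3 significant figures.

carbon steel: f(T) = -0.054·(T−10) [T>10 °C] = -0.6588
  sulphur-dioxide contribution → 40.16 μm/a
  chloride contribution → 178.3 μm/a
  total first-year rate 218.5 μm/a
Long-term exponent b (ISO 9224 Table 2, B1) = 0.523
  D(5) = 218.5 × 5^0.523 = 218.5 × 2.32 = 506.9 μm
  Mass loss = 506.9 μm × 7.85 g/cm³ = 3980 g·m⁻²

D(5) = 3.98e+03 g·m⁻²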